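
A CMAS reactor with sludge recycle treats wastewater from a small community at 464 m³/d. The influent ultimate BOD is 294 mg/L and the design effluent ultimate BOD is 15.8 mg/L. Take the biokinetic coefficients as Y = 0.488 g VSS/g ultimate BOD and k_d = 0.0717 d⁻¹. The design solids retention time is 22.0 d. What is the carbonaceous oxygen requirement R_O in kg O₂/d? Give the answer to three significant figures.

R_O ≈ 94.4 kg O₂/d

The observed yield is Y_obs = Y/(1 + k_d·θ_c) = 0.488 / (1 + 0.0717 × 22.0) = 0.488 / 2.577 = 0.1893 g VSS per g ultimate BOD removed.
Mass of ultimate BOD removed per day: Q(S₀ − S) = 464 × 278.2 g/m³ = 129.1 kg/d.
P_X = Y_obs·Q·(S₀ − S) = 0.1893 × 129.1 = 24.44 kg VSS/d.
R_O = Q·(S₀ − S) − 1.42·P_X = 129.1 − 1.42 × 24.44 = 94.38 kg O₂/d.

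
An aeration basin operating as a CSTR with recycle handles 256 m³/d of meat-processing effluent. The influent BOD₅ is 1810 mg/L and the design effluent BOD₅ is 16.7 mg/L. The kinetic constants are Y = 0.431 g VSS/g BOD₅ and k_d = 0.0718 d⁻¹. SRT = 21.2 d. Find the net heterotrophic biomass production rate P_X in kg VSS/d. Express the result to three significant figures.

P_X ≈ 78.5 kg VSS/d

The observed yield is Y_obs = Y/(1 + k_d·θ_c) = 0.431 / (1 + 0.0718 × 21.2) = 0.431 / 2.522 = 0.1709 g VSS per g BOD₅ removed.
Mass of BOD₅ removed per day: Q(S₀ − S) = 256 × 1793 g/m³ = 459.1 kg/d.
Biomass produced: P_X = Y_obs·Q·ΔS = 0.1709 × 459.1 ≈ 78.45 kg VSS/d.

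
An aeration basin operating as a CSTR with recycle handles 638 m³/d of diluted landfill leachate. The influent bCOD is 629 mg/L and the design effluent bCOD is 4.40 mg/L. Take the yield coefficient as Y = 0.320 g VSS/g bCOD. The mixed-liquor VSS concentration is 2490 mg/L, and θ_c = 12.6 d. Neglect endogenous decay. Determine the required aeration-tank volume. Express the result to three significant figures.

V ≈ 645 m³

Biomass mass balance (decay neglected): V·X = Y·Q·(S₀ − S)·θ_c, so V = 0.320 × 638 × (629 − 4.40) × 12.6 / 2490 = 645.3 m³.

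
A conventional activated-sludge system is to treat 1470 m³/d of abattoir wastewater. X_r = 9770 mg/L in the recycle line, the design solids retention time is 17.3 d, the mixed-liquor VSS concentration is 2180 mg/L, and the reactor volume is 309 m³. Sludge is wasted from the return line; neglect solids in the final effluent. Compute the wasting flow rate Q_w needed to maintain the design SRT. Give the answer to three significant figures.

θ_c = V·X/(Q_w·X_r) when wasting from the recycle, so Q_w = V·X/(θ_c·X_r) = 309.0 × 2180 / (17.3 × 9770) = 3.985 m³/d.

Q_w ≈ 3.99 m³/d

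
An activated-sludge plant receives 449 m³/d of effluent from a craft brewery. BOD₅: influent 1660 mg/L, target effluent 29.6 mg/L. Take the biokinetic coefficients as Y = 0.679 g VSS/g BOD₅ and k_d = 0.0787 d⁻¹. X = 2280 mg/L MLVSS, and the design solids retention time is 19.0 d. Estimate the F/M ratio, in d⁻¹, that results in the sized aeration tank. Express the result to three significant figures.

F/M ≈ 0.197 d⁻¹

Steady-state biomass mass balance: V·X·(1 + k_d·θ_c) = Y·Q·(S₀ − S)·θ_c, so V = 0.679 × 449 × (1660 − 29.6) × 19.0 / [2280 × (1 + 0.0787 × 19.0)] = 9.44×10^6 / 5689 = 1660 m³.
Food-to-microorganism ratio F/M = Q S₀ / (V X) = 449 × 1660 / (1660 × 2280) = 0.1969 d⁻¹.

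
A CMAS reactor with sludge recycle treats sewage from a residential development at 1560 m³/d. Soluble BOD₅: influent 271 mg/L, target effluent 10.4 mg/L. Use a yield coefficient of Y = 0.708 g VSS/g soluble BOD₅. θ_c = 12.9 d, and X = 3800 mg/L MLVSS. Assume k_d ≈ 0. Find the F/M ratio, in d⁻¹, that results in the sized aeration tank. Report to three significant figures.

F/M ≈ 0.114 d⁻¹

Biomass mass balance (decay neglected): V·X = Y·Q·(S₀ − S)·θ_c, so V = 0.708 × 1560 × (271 − 10.4) × 12.9 / 3800 = 977.1 m³.
F/M = applied load / biomass = Q·S₀/(V·X) = 1560 × 271 / (977.1 × 3800) = 0.1139 d⁻¹.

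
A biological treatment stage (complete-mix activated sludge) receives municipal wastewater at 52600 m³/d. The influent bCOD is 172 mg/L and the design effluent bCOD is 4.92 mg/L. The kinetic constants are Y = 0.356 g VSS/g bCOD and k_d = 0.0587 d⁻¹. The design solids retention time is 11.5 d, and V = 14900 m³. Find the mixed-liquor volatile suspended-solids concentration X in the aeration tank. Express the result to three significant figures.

From V·X·(1 + k_d·θ_c) = Y·Q·(S₀ − S)·θ_c: X = 0.356 × 52600 × (172 − 4.92) × 11.5 / [14900 × (1 + 0.0587 × 11.5)] = 1442 mg/L.

X ≈ 1440 mg/L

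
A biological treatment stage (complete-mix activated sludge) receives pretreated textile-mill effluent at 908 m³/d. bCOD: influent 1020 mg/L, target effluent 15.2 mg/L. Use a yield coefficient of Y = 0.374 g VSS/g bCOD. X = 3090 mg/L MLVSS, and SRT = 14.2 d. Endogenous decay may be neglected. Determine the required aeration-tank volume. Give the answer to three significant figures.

V ≈ 1570 m³

With k_d = 0 the design equation reduces to V = Y Q (S₀−S) θ_c / X = 0.374 × 908 × (1020 − 15.2) × 14.2 / 3090 = 1568 m³.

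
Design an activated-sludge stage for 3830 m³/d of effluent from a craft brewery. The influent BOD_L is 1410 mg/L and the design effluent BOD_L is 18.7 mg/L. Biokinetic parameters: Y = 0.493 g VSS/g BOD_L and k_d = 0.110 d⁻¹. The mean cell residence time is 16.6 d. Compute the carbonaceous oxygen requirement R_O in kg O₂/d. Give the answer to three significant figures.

R_O ≈ 4010 kg O₂/d

Observed yield with endogenous decay: Y_obs = Y / (1 + k_d·θ_c) = 0.493 / (1 + 0.110 × 16.6) = 0.493 / 2.826 = 0.1745 g VSS/g BOD_L.
Q·(S₀ − S) = 3830 × (1410 − 18.7) × 10⁻³ = 5329 kg/d removed.
Net sludge production P_X = 0.1745 × 5329 = 929.6 kg VSS/d.
R_O = Q·ΔS − 1.42 P_X = 5329 − 1320 = 4009 kg O₂/d.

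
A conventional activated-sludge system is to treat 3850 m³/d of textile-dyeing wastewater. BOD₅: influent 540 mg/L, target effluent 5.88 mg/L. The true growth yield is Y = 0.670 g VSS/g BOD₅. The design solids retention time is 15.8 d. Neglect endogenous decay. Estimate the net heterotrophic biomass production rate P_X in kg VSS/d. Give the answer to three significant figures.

P_X ≈ 1380 kg VSS/d

Since k_d ≈ 0, Y_obs = Y = 0.670 g VSS/g BOD₅.
Mass of BOD₅ removed per day: Q(S₀ − S) = 3850 × 534.1 g/m³ = 2056 kg/d.
Biomass produced: P_X = Y_obs·Q·ΔS = 0.6700 × 2056 ≈ 1378 kg VSS/d.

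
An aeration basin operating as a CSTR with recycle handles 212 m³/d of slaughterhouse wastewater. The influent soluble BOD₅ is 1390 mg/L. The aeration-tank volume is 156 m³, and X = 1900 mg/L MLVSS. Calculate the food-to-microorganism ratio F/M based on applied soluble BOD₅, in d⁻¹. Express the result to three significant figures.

Food-to-microorganism ratio F/M = Q S₀ / (V X) = 212 × 1390 / (156.0 × 1900) = 0.9942 d⁻¹.

F/M ≈ 0.994 d⁻¹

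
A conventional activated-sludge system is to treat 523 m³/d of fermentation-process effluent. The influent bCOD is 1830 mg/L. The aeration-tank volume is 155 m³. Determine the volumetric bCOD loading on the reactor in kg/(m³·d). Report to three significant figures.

L_v ≈ 6.17 kg bCOD/(m³·d)

L_v = Q S₀ / V = 523 × 1830 × 10⁻³ / 155.0 = 6.175 kg/(m³·d).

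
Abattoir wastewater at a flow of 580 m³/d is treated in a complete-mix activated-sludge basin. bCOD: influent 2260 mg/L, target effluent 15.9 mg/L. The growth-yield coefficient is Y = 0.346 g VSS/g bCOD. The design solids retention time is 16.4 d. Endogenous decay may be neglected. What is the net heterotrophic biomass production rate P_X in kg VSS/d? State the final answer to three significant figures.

With endogenous decay neglected, the observed yield equals the true yield: Y_obs = Y = 0.346 g VSS/g bCOD.
ΔS = 2260 − 15.9 = 2244 mg/L, so the substrate removal rate is 580 × 2244/1000 = 1302 kg bCOD/d.
Net biomass production P_X = Y_obs × Q·(S₀ − S) = 0.3460 × 1302 = 450.3 kg VSS/d.

P_X ≈ 450 kg VSS/d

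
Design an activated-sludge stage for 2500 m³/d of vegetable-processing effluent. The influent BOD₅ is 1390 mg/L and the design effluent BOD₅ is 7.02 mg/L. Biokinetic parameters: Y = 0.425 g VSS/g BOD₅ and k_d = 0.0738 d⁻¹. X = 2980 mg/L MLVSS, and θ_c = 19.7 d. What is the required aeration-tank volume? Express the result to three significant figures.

Rearranging the biomass balance for a CMAS with decay, V = Y·Q·ΔS·θ_c / [X·(1+k_d θ_c)] = 0.425 × 2500 × (1390 − 7.02) × 19.7 / [2980 × (1 + 0.0738 × 19.7)] = 2.89×10^7 / 7313 = 3959 m³.

V ≈ 3960 m³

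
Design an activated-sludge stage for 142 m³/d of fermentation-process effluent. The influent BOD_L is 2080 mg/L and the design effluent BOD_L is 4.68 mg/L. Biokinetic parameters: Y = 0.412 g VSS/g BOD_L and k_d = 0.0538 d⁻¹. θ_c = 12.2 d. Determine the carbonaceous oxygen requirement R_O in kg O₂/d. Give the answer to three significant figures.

R_O ≈ 191 kg O₂/d

The observed yield is Y_obs = Y/(1 + k_d·θ_c) = 0.412 / (1 + 0.0538 × 12.2) = 0.412 / 1.656 = 0.2487 g VSS per g BOD_L removed.
Substrate removed = Q·(S₀ − S) = 142 m³/d × (2080 − 4.68) g/m³ = 2.95×10^5 g/d = 294.7 kg/d.
P_X = Y_obs·Q·(S₀ − S) = 0.2487 × 294.7 = 73.30 kg VSS/d.
Carbonaceous O₂ demand = substrate oxidised − cell-mass equivalent = 294.7 − 1.42 × 73.30 = 190.6 kg O₂/d.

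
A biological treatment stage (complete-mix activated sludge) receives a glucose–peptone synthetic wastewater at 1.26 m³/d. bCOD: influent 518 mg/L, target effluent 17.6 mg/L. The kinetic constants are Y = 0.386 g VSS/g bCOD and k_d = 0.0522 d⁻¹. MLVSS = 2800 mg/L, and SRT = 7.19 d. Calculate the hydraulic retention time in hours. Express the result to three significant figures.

τ ≈ 8.66 h

Steady-state biomass mass balance: V·X·(1 + k_d·θ_c) = Y·Q·(S₀ − S)·θ_c, so V = 0.386 × 1.26 × (518 − 17.6) × 7.19 / [2800 × (1 + 0.0522 × 7.19)] = 1.75×10^3 / 3851 = 0.4544 m³.
HRT = V/Q = 0.4544 m³ / 1.26 m³·d⁻¹ = 0.3606 d × 24 = 8.655 h.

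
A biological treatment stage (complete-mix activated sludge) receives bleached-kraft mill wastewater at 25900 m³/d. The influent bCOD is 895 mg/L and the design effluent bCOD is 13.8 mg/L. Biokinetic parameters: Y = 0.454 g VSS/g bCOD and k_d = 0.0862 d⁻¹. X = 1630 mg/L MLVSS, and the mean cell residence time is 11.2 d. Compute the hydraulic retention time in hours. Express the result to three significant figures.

τ ≈ 33.6 h

Steady-state biomass mass balance: V·X·(1 + k_d·θ_c) = Y·Q·(S₀ − S)·θ_c, so V = 0.454 × 25900 × (895 − 13.8) × 11.2 / [1630 × (1 + 0.0862 × 11.2)] = 1.16×10^8 / 3204 = 36224 m³.
τ = V/Q = 36224/25900 = 1.399 d, or 33.57 h.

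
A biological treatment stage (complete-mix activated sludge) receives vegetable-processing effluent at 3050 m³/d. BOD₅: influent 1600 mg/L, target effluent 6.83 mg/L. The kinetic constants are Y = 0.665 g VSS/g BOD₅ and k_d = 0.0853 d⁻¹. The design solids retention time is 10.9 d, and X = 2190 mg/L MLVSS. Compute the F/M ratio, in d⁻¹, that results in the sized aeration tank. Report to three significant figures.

F/M ≈ 0.267 d⁻¹

Rearranging the biomass balance for a CMAS with decay, V = Y·Q·ΔS·θ_c / [X·(1+k_d θ_c)] = 0.665 × 3050 × (1600 − 6.83) × 10.9 / [2190 × (1 + 0.0853 × 10.9)] = 3.52×10^7 / 4226 = 8334 m³.
F/M = applied load / biomass = Q·S₀/(V·X) = 3050 × 1600 / (8334 × 2190) = 0.2674 d⁻¹.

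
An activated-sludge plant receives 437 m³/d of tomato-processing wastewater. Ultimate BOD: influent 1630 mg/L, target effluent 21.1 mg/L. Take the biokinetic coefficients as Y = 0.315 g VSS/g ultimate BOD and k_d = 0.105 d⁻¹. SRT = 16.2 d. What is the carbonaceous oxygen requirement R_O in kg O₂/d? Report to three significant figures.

R_O ≈ 587 kg O₂/d

The observed yield is Y_obs = Y/(1 + k_d·θ_c) = 0.315 / (1 + 0.105 × 16.2) = 0.315 / 2.701 = 0.1166 g VSS per g ultimate BOD removed.
ΔS = 1630 − 21.1 = 1609 mg/L, so the substrate removal rate is 437 × 1609/1000 = 703.1 kg ultimate BOD/d.
Net sludge production P_X = 0.1166 × 703.1 = 82.00 kg VSS/d.
R_O = Q·ΔS − 1.42 P_X = 703.1 − 116.4 = 586.7 kg O₂/d.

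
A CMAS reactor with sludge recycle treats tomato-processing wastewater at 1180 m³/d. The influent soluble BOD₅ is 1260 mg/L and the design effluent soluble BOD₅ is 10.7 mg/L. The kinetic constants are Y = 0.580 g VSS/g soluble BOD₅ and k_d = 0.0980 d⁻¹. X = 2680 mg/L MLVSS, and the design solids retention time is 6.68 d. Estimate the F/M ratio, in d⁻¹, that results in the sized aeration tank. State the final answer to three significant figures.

F/M ≈ 0.431 d⁻¹

Steady-state biomass mass balance: V·X·(1 + k_d·θ_c) = Y·Q·(S₀ − S)·θ_c, so V = 0.580 × 1180 × (1260 − 10.7) × 6.68 / [2680 × (1 + 0.0980 × 6.68)] = 5.71×10^6 / 4434 = 1288 m³.
F/M = applied load / biomass = Q·S₀/(V·X) = 1180 × 1260 / (1288 × 2680) = 0.4307 d⁻¹.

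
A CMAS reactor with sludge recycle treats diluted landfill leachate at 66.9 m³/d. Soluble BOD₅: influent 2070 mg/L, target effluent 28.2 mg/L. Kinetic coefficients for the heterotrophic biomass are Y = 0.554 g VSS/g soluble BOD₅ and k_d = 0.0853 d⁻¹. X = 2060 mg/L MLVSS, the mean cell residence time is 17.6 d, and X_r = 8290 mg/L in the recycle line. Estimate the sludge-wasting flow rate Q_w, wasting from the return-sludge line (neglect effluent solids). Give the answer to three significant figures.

Q_w ≈ 3.65 m³/d

Rearranging the biomass balance for a CMAS with decay, V = Y·Q·ΔS·θ_c / [X·(1+k_d θ_c)] = 0.554 × 66.9 × (2070 − 28.2) × 17.6 / [2060 × (1 + 0.0853 × 17.6)] = 1.33×10^6 / 5153 = 258.5 m³.
θ_c = V·X/(Q_w·X_r) when wasting from the recycle, so Q_w = V·X/(θ_c·X_r) = 258.5 × 2060 / (17.6 × 8290) = 3.649 m³/d.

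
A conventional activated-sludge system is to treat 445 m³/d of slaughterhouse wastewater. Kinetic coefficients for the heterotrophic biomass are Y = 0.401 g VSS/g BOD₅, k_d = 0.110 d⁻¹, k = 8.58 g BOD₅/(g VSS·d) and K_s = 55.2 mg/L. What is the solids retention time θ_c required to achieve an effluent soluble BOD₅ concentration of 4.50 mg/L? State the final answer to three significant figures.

θ_c ≈ 6.70 d

At the target effluent, Y k S/(K_s+S) = 0.401×8.58×4.50/59.70 = 0.2593 d⁻¹.
1/θ_c = 0.2593 − 0.110 = 0.1493 d⁻¹, so θ_c = 6.696 d.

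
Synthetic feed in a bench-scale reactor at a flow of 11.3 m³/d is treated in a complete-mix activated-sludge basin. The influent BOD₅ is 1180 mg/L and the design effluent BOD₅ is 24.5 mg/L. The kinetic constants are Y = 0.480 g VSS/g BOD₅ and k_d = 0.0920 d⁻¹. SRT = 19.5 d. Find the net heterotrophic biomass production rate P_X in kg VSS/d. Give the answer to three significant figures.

P_X ≈ 2.24 kg VSS/d

The observed yield is Y_obs = Y/(1 + k_d·θ_c) = 0.480 / (1 + 0.0920 × 19.5) = 0.480 / 2.794 = 0.1718 g VSS per g BOD₅ removed.
Mass of BOD₅ removed per day: Q(S₀ − S) = 11.3 × 1156 g/m³ = 13.06 kg/d.
Net biomass production P_X = Y_obs × Q·(S₀ − S) = 0.1718 × 13.06 = 2.243 kg VSS/d.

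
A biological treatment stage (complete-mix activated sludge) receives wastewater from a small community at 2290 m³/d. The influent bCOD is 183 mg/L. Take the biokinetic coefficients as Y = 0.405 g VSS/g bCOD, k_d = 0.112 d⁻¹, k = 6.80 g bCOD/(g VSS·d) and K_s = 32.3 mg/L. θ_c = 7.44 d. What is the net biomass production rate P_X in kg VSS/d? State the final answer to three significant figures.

Effluent substrate depends only on kinetics and SRT: S = K_s(1 + k_d θ_c) / [θ_c(Yk − k_d) − 1] = 32.3 × (1 + 0.112 × 7.44) / [7.44 × (0.405 × 6.80 − 0.112) − 1] = 59.21 / 18.66 = 3.174 mg/L.
Y_obs = Y / (1 + k_d θ_c) = 0.405 / (1 + 0.112 × 7.44) = 0.405 / 1.833 = 0.2209.
Q·(S₀ − S) = 2290 × (183 − 3.17) × 10⁻³ = 411.8 kg/d removed.
Biomass produced: P_X = Y_obs·Q·ΔS = 0.2209 × 411.8 ≈ 90.98 kg VSS/d.

P_X ≈ 91.0 kg VSS/d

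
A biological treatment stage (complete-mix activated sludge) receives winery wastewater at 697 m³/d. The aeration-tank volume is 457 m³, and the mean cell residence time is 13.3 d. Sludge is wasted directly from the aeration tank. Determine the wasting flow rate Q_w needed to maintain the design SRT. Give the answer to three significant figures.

With mixed-liquor wasting, θ_c = V/Q_w, so Q_w = V/θ_c = 457.0/13.3 = 34.36 m³/d.

Q_w ≈ 34.4 m³/d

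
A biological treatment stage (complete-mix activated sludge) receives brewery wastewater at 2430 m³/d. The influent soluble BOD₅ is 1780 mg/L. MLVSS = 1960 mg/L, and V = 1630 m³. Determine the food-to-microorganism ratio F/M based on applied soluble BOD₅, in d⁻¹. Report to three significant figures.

F/M ≈ 1.35 d⁻¹

F/M = applied load / biomass = Q·S₀/(V·X) = 2430 × 1780 / (1630 × 1960) = 1.354 d⁻¹.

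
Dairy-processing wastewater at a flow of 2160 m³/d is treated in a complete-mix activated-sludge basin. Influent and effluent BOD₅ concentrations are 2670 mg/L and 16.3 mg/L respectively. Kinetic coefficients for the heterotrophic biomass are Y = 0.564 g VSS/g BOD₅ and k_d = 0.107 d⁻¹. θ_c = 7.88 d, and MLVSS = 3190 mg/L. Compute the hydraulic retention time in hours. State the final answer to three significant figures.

Steady-state biomass mass balance: V·X·(1 + k_d·θ_c) = Y·Q·(S₀ − S)·θ_c, so V = 0.564 × 2160 × (2670 − 16.3) × 7.88 / [3190 × (1 + 0.107 × 7.88)] = 2.55×10^7 / 5880 = 4333 m³.
HRT = V/Q = 4333 m³ / 2160 m³·d⁻¹ = 2.006 d × 24 = 48.14 h.

τ ≈ 48.1 h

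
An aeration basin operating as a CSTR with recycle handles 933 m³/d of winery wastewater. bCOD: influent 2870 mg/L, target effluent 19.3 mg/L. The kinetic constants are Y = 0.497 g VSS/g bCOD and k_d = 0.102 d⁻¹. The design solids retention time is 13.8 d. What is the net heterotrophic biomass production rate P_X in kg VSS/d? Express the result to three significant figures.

The observed yield is Y_obs = Y/(1 + k_d·θ_c) = 0.497 / (1 + 0.102 × 13.8) = 0.497 / 2.408 = 0.2064 g VSS per g bCOD removed.
Q·(S₀ − S) = 933 × (2870 − 19.3) × 10⁻³ = 2660 kg/d removed.
Net biomass production P_X = Y_obs × Q·(S₀ − S) = 0.2064 × 2660 = 549.0 kg VSS/d.

P_X ≈ 549 kg VSS/d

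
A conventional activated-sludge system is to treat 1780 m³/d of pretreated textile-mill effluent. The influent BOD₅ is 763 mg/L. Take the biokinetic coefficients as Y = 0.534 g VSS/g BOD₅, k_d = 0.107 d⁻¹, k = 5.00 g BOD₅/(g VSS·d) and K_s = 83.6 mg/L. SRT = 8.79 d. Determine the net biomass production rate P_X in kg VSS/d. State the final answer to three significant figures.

P_X ≈ 370 kg VSS/d

Effluent substrate depends only on kinetics and SRT: S = K_s(1 + k_d θ_c) / [θ_c(Yk − k_d) − 1] = 83.6 × (1 + 0.107 × 8.79) / [8.79 × (0.534 × 5.00 − 0.107) − 1] = 162.2 / 21.53 = 7.535 mg/L.
Correct the yield for decay: Y_obs = Y/(1 + k_d θ_c) = 0.534 / (1 + 0.107 × 8.79) = 0.534 / 1.941 = 0.2752.
Q·(S₀ − S) = 1780 × (763 − 7.54) × 10⁻³ = 1345 kg/d removed.
Net biomass production P_X = Y_obs × Q·(S₀ − S) = 0.2752 × 1345 = 370.0 kg VSS/d.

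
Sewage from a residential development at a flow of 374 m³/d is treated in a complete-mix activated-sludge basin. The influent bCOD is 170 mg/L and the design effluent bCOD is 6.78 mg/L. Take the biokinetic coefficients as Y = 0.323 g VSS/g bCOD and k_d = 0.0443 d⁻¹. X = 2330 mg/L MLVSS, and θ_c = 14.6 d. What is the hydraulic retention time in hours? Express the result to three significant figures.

τ ≈ 4.81 h

From the SRT design equation V = Y Q (S₀−S) θ_c / [X (1 + k_d θ_c)] = 0.323 × 374 × (170 − 6.78) × 14.6 / [2330 × (1 + 0.0443 × 14.6)] = 2.88×10^5 / 3837 = 75.03 m³.
τ = V/Q = 75.03/374 = 0.2006 d, or 4.814 h.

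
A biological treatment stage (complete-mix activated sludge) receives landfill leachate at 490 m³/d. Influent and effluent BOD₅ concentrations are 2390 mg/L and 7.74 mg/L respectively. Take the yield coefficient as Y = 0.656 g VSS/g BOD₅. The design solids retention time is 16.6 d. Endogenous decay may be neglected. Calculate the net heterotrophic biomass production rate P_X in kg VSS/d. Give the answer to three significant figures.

Since k_d ≈ 0, Y_obs = Y = 0.656 g VSS/g BOD₅.
Q·(S₀ − S) = 490 × (2390 − 7.74) × 10⁻³ = 1167 kg/d removed.
Biomass produced: P_X = Y_obs·Q·ΔS = 0.6560 × 1167 ≈ 765.8 kg VSS/d.

P_X ≈ 766 kg VSS/d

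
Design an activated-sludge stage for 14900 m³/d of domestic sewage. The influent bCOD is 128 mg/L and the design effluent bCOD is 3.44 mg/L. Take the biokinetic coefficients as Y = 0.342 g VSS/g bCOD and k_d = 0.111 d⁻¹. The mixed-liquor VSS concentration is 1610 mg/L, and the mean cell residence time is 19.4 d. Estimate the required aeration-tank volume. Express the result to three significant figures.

From the SRT design equation V = Y Q (S₀−S) θ_c / [X (1 + k_d θ_c)] = 0.342 × 14900 × (128 − 3.44) × 19.4 / [1610 × (1 + 0.111 × 19.4)] = 1.23×10^7 / 5077 = 2425 m³.

V ≈ 2430 m³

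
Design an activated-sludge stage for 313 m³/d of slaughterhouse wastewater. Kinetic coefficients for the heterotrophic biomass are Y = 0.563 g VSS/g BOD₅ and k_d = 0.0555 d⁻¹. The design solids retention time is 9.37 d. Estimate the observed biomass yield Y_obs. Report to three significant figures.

Y_obs ≈ 0.370 g VSS/g BOD₅

Observed yield with endogenous decay: Y_obs = Y / (1 + k_d·θ_c) = 0.563 / (1 + 0.0555 × 9.37) = 0.563 / 1.520 = 0.3704 g VSS/g BOD₅.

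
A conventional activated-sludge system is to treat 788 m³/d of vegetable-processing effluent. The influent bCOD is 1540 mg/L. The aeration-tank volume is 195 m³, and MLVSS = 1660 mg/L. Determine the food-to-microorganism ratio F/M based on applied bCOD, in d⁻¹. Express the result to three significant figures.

F/M = Q·S₀ / (V·X) = 788 × 1540 / (195.0 × 1660) = 3.749 g bCOD·(g VSS·d)⁻¹.

F/M ≈ 3.75 d⁻¹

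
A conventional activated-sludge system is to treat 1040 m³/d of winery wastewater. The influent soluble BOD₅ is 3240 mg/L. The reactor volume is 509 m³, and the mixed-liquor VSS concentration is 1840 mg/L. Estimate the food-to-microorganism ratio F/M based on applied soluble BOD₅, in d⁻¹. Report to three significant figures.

F/M ≈ 3.60 d⁻¹

Food-to-microorganism ratio F/M = Q S₀ / (V X) = 1040 × 3240 / (509.0 × 1840) = 3.598 d⁻¹.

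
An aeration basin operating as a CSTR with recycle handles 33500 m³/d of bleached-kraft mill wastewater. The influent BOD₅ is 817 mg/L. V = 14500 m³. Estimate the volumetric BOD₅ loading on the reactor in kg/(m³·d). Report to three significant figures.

L_v ≈ 1.89 kg BOD₅/(m³·d)

Applied BOD₅ load per unit volume = Q·S₀/V = (33500 × 817/1000)/14500 = 1.888 kg BOD₅·m⁻³·d⁻¹.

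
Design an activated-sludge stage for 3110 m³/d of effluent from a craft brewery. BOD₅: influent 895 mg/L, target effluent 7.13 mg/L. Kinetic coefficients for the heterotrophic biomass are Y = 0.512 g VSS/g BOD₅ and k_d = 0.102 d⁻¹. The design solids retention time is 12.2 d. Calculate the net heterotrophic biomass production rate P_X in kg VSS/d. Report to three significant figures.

P_X ≈ 630 kg VSS/d

The observed yield is Y_obs = Y/(1 + k_d·θ_c) = 0.512 / (1 + 0.102 × 12.2) = 0.512 / 2.244 = 0.2281 g VSS per g BOD₅ removed.
ΔS = 895 − 7.13 = 887.9 mg/L, so the substrate removal rate is 3110 × 887.9/1000 = 2761 kg BOD₅/d.
Net biomass production P_X = Y_obs × Q·(S₀ − S) = 0.2281 × 2761 = 629.9 kg VSS/d.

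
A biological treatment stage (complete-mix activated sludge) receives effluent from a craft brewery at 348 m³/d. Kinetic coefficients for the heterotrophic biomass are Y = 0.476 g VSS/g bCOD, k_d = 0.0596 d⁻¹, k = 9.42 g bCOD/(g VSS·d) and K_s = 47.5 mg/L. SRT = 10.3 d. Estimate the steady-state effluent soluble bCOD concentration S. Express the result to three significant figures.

S ≈ 1.72 mg/L

For a completely mixed reactor with recycle the Lawrence–McCarty relation gives S = K_s·(1 + k_d·θ_c) / [θ_c·(Y·k − k_d) − 1] = 47.5 × (1 + 0.0596 × 10.3) / [10.3 × (0.476 × 9.42 − 0.0596) − 1] = 76.66 / 44.57 = 1.720 mg/L.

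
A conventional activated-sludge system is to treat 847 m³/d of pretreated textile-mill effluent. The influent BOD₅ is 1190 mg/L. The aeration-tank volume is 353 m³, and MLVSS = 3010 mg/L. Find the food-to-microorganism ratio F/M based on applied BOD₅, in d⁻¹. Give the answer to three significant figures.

F/M = Q·S₀ / (V·X) = 847 × 1190 / (353.0 × 3010) = 0.9486 g BOD₅·(g VSS·d)⁻¹.

F/M ≈ 0.949 d⁻¹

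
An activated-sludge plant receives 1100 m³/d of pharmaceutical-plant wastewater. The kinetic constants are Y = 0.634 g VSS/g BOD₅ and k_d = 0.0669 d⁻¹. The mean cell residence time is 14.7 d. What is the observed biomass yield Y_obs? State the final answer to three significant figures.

Y_obs ≈ 0.320 g VSS/g BOD₅

Observed yield with endogenous decay: Y_obs = Y / (1 + k_d·θ_c) = 0.634 / (1 + 0.0669 × 14.7) = 0.634 / 1.983 = 0.3196 g VSS/g BOD₅.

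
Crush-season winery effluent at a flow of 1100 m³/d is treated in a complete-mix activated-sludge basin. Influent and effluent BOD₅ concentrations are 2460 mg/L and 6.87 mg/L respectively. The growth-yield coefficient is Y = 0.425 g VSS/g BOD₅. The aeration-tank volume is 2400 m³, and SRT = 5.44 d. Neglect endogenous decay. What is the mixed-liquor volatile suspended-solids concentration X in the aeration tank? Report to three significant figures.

X ≈ 2600 mg/L

From V·X = Y·Q·(S₀ − S)·θ_c (decay neglected): X = 0.425 × 1100 × (2460 − 6.87) × 5.44 / 2400 = 2600 mg/L.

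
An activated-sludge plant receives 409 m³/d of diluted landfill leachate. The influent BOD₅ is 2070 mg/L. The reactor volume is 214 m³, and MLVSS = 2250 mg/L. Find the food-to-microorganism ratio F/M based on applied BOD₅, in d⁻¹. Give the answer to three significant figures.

F/M ≈ 1.76 d⁻¹

F/M = applied load / biomass = Q·S₀/(V·X) = 409 × 2070 / (214.0 × 2250) = 1.758 d⁻¹.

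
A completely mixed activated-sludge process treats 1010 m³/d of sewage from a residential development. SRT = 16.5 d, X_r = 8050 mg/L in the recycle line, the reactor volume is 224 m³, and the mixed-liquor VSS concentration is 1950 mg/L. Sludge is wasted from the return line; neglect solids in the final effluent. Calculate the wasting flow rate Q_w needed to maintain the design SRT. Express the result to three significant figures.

θ_c = V·X/(Q_w·X_r) when wasting from the recycle, so Q_w = V·X/(θ_c·X_r) = 224.0 × 1950 / (16.5 × 8050) = 3.289 m³/d.

Q_w ≈ 3.29 m³/d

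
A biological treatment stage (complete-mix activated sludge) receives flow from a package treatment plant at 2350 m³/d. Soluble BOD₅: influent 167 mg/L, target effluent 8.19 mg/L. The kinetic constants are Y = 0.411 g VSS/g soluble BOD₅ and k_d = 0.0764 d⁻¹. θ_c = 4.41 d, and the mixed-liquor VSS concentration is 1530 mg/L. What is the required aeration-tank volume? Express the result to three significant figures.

Steady-state biomass mass balance: V·X·(1 + k_d·θ_c) = Y·Q·(S₀ − S)·θ_c, so V = 0.411 × 2350 × (167 − 8.19) × 4.41 / [1530 × (1 + 0.0764 × 4.41)] = 6.76×10^5 / 2045 = 330.7 m³.

V ≈ 331 m³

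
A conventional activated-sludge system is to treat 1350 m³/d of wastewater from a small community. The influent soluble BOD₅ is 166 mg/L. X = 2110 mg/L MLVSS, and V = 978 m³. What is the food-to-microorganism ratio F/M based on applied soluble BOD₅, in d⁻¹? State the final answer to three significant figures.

F/M = Q·S₀ / (V·X) = 1350 × 166 / (978.0 × 2110) = 0.1086 g soluble BOD₅·(g VSS·d)⁻¹.

F/M ≈ 0.109 d⁻¹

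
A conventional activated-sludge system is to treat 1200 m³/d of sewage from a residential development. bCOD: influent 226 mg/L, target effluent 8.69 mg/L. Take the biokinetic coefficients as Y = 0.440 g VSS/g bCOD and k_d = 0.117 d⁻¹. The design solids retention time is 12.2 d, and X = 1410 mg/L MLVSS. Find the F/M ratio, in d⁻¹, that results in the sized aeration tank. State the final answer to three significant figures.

F/M ≈ 0.470 d⁻¹

From the SRT design equation V = Y Q (S₀−S) θ_c / [X (1 + k_d θ_c)] = 0.440 × 1200 × (226 − 8.69) × 12.2 / [1410 × (1 + 0.117 × 12.2)] = 1.4×10^6 / 3423 = 409.0 m³.
F/M = applied load / biomass = Q·S₀/(V·X) = 1200 × 226 / (409.0 × 1410) = 0.4703 d⁻¹.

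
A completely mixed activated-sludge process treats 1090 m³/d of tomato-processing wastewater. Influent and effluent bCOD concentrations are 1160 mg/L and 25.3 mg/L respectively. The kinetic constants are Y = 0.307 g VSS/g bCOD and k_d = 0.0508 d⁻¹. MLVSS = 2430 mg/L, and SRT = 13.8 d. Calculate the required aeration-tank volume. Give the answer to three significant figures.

From the SRT design equation V = Y Q (S₀−S) θ_c / [X (1 + k_d θ_c)] = 0.307 × 1090 × (1160 − 25.3) × 13.8 / [2430 × (1 + 0.0508 × 13.8)] = 5.24×10^6 / 4134 = 1268 m³.

V ≈ 1270 m³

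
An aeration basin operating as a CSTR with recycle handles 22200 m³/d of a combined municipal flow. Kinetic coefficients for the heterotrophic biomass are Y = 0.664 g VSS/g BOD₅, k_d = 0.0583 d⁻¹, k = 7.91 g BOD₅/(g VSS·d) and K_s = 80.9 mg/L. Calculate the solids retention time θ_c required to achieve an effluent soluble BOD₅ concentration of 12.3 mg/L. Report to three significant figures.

At the target effluent, Y k S/(K_s+S) = 0.664×7.91×12.3/93.20 = 0.6932 d⁻¹.
1/θ_c = 0.6932 − 0.0583 = 0.6349 d⁻¹, so θ_c = 1.575 d.

θ_c ≈ 1.58 d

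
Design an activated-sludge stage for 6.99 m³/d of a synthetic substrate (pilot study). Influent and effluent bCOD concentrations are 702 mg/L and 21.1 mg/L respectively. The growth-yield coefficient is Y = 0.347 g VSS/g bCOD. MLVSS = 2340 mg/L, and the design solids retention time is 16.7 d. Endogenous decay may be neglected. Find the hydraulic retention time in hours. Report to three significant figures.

τ ≈ 40.5 h

V·X = Y·Q·ΔS·θ_c gives V = 0.347 × 6.99 × (702 − 21.1) × 16.7 / 2340 = 11.79 m³.
Hydraulic retention time τ = V/Q = 11.79 / 6.99 = 1.686 d = 40.47 h.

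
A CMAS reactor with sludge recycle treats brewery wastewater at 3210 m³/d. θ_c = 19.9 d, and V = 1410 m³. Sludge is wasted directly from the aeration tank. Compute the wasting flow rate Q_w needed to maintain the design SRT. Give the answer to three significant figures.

Wasting from the aeration tank: Q_w = V / θ_c = 1410 / 19.9 = 70.85 m³/d.

Q_w ≈ 70.9 m³/d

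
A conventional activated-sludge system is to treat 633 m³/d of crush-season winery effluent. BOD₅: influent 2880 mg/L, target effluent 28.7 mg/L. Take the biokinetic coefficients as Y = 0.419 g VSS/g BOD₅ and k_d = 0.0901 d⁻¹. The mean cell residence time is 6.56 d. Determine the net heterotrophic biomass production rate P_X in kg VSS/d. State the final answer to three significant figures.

P_X ≈ 475 kg VSS/d

The observed yield is Y_obs = Y/(1 + k_d·θ_c) = 0.419 / (1 + 0.0901 × 6.56) = 0.419 / 1.591 = 0.2633 g VSS per g BOD₅ removed.
Q·(S₀ − S) = 633 × (2880 − 28.7) × 10⁻³ = 1805 kg/d removed.
P_X = Y_obs · Q(S₀ − S) = 0.2633 × 1805 = 475.3 kg VSS/d.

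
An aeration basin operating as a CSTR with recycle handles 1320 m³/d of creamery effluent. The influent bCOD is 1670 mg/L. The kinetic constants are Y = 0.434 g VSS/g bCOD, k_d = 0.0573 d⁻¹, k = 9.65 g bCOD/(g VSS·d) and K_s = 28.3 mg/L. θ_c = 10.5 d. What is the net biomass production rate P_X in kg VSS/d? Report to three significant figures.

P_X ≈ 597 kg VSS/d

Effluent substrate depends only on kinetics and SRT: S = K_s(1 + k_d θ_c) / [θ_c(Yk − k_d) − 1] = 28.3 × (1 + 0.0573 × 10.5) / [10.5 × (0.434 × 9.65 − 0.0573) − 1] = 45.33 / 42.37 = 1.070 mg/L.
Observed yield with endogenous decay: Y_obs = Y / (1 + k_d·θ_c) = 0.434 / (1 + 0.0573 × 10.5) = 0.434 / 1.602 = 0.2710 g VSS/g bCOD.
Substrate removed = Q·(S₀ − S) = 1320 m³/d × (1670 − 1.07) g/m³ = 2.2×10^6 g/d = 2203 kg/d.
P_X = Y_obs · Q(S₀ − S) = 0.2710 × 2203 = 596.9 kg VSS/d.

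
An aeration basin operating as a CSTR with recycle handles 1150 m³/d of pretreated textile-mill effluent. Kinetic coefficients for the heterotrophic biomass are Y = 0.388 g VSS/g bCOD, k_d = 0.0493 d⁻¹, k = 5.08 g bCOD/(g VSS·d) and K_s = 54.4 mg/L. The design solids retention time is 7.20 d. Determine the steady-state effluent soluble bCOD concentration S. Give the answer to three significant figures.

S ≈ 5.74 mg/L

Effluent substrate depends only on kinetics and SRT: S = K_s(1 + k_d θ_c) / [θ_c(Yk − k_d) − 1] = 54.4 × (1 + 0.0493 × 7.20) / [7.20 × (0.388 × 5.08 − 0.0493) − 1] = 73.71 / 12.84 = 5.742 mg/L.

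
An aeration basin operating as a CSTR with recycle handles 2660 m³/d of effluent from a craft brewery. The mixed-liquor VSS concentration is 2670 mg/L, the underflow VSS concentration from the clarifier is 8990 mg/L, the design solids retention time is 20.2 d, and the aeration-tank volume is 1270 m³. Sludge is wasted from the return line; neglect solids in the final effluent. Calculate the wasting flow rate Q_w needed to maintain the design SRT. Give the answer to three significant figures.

Q_w = (V·X)/(θ_c X_r) = 1270 × 2670 / (20.2 × 8990) = 18.67 m³/d.

Q_w ≈ 18.7 m³/d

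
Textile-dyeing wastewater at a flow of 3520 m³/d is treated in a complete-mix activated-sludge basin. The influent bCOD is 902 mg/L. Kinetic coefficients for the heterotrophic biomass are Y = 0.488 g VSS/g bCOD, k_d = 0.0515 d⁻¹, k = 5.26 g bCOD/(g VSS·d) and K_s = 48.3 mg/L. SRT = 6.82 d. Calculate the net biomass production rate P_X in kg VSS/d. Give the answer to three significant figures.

P_X ≈ 1140 kg VSS/d

Effluent substrate depends only on kinetics and SRT: S = K_s(1 + k_d θ_c) / [θ_c(Yk − k_d) − 1] = 48.3 × (1 + 0.0515 × 6.82) / [6.82 × (0.488 × 5.26 − 0.0515) − 1] = 65.26 / 16.15 = 4.040 mg/L.
Y_obs = Y / (1 + k_d θ_c) = 0.488 / (1 + 0.0515 × 6.82) = 0.488 / 1.351 = 0.3612.
ΔS = 902 − 4.04 = 898.0 mg/L, so the substrate removal rate is 3520 × 898.0/1000 = 3161 kg bCOD/d.
Net biomass production P_X = Y_obs × Q·(S₀ − S) = 0.3612 × 3161 = 1142 kg VSS/d.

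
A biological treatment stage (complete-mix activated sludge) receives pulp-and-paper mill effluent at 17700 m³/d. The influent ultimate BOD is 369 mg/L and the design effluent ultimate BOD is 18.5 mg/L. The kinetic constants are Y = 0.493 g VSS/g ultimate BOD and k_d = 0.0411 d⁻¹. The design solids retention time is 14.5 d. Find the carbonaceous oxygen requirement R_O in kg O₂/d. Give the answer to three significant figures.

R_O ≈ 3480 kg O₂/d

The observed yield is Y_obs = Y/(1 + k_d·θ_c) = 0.493 / (1 + 0.0411 × 14.5) = 0.493 / 1.596 = 0.3089 g VSS per g ultimate BOD removed.
Q·(S₀ − S) = 17700 × (369 − 18.5) × 10⁻³ = 6204 kg/d removed.
Net sludge production P_X = 0.3089 × 6204 = 1916 kg VSS/d.
R_O = Q·ΔS − 1.42 P_X = 6204 − 2721 = 3483 kg O₂/d.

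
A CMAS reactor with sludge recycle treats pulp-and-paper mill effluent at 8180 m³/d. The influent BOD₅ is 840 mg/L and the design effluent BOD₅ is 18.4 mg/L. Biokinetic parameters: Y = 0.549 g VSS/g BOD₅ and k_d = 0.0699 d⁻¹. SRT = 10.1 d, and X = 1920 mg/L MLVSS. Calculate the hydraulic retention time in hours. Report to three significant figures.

τ ≈ 33.4 h

Steady-state biomass mass balance: V·X·(1 + k_d·θ_c) = Y·Q·(S₀ − S)·θ_c, so V = 0.549 × 8180 × (840 − 18.4) × 10.1 / [1920 × (1 + 0.0699 × 10.1)] = 3.73×10^7 / 3276 = 11377 m³.
τ = V/Q = 11377/8180 = 1.391 d, or 33.38 h.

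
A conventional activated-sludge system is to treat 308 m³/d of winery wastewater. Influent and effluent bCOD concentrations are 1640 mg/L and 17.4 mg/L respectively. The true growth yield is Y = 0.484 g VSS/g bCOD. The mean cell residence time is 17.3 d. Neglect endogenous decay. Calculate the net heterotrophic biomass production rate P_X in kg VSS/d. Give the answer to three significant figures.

No decay correction is needed, so Y_obs = Y = 0.484.
ΔS = 1640 − 17.4 = 1623 mg/L, so the substrate removal rate is 308 × 1623/1000 = 499.8 kg bCOD/d.
Biomass produced: P_X = Y_obs·Q·ΔS = 0.4840 × 499.8 ≈ 241.9 kg VSS/d.

P_X ≈ 242 kg VSS/d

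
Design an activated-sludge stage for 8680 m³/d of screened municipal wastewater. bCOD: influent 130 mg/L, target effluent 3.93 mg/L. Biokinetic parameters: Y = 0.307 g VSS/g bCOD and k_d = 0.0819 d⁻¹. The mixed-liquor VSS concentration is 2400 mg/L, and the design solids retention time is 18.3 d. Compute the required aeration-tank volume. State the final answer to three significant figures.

V ≈ 1030 m³

Rearranging the biomass balance for a CMAS with decay, V = Y·Q·ΔS·θ_c / [X·(1+k_d θ_c)] = 0.307 × 8680 × (130 − 3.93) × 18.3 / [2400 × (1 + 0.0819 × 18.3)] = 6.15×10^6 / 5997 = 1025 m³.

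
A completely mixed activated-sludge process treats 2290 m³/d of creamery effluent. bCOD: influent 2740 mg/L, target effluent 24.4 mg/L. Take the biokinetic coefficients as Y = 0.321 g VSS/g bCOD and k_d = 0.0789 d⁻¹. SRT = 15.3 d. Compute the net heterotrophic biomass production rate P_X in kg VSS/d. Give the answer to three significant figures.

The observed yield is Y_obs = Y/(1 + k_d·θ_c) = 0.321 / (1 + 0.0789 × 15.3) = 0.321 / 2.207 = 0.1454 g VSS per g bCOD removed.
Mass of bCOD removed per day: Q(S₀ − S) = 2290 × 2716 g/m³ = 6219 kg/d.
Biomass produced: P_X = Y_obs·Q·ΔS = 0.1454 × 6219 ≈ 904.4 kg VSS/d.

P_X ≈ 904 kg VSS/d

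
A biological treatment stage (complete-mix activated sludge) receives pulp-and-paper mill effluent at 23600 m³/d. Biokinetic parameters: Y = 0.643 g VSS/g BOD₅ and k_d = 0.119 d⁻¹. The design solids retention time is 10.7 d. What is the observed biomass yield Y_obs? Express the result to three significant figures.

The observed yield is Y_obs = Y/(1 + k_d·θ_c) = 0.643 / (1 + 0.119 × 10.7) = 0.643 / 2.273 = 0.2828 g VSS per g BOD₅ removed.

Y_obs ≈ 0.283 g VSS/g BOD₅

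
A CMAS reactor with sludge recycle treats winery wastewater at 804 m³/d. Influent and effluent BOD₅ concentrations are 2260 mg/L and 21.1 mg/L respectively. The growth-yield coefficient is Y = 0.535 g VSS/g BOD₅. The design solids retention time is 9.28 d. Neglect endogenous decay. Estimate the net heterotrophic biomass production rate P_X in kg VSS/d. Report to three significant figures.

No decay correction is needed, so Y_obs = Y = 0.535.
Mass of BOD₅ removed per day: Q(S₀ − S) = 804 × 2239 g/m³ = 1800 kg/d.
Net biomass production P_X = Y_obs × Q·(S₀ − S) = 0.5350 × 1800 = 963.0 kg VSS/d.

P_X ≈ 963 kg VSS/d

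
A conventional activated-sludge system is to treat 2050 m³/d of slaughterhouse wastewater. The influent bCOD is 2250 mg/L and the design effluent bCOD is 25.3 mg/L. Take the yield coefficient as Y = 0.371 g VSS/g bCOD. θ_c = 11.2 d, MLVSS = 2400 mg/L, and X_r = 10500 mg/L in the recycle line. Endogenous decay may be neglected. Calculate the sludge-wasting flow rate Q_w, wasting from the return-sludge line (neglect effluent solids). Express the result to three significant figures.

V·X = Y·Q·ΔS·θ_c gives V = 0.371 × 2050 × (2250 − 25.3) × 11.2 / 2400 = 7896 m³.
θ_c = V·X/(Q_w·X_r) when wasting from the recycle, so Q_w = V·X/(θ_c·X_r) = 7896 × 2400 / (11.2 × 10500) = 161.1 m³/d.

Q_w ≈ 161 m³/d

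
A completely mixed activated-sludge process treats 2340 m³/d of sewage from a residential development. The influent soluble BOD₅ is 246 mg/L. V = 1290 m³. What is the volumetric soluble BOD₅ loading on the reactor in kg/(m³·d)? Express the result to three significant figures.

L_v ≈ 0.446 kg soluble BOD₅/(m³·d)

Applied soluble BOD₅ load per unit volume = Q·S₀/V = (2340 × 246/1000)/1290 = 0.4462 kg soluble BOD₅·m⁻³·d⁻¹.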